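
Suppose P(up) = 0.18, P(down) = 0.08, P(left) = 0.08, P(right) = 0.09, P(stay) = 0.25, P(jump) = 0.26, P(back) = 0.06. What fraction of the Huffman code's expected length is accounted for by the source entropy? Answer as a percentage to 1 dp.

Entropy H = −Σ p log₂ p ≈ 2.5898 bits.
Huffman merges: 3/50+2/25→7/50; 2/25+9/100→17/100; 7/50+17/100→31/100; 9/50+1/4→43/100; 13/50+31/100→57/100; 43/100+57/100→1. L = 131/50 ≈ 2.6200.
Efficiency = H/L = 2.5898/2.6200 = 98.8%.

98.8%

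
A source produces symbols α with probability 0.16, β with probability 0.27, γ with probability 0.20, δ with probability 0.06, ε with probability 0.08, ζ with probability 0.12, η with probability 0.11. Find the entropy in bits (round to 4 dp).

H = −Σ pᵢ log₂ pᵢ.
−0.16·log₂(0.16) = 0.4230
−0.27·log₂(0.27) = 0.5100
−0.20·log₂(0.20) = 0.4644
−0.06·log₂(0.06) = 0.2435
−0.08·log₂(0.08) = 0.2915
−0.12·log₂(0.12) = 0.3671
−0.11·log₂(0.11) = 0.3503
Sum ≈ 2.6498 → 2.6498 bits.

2.6498 bits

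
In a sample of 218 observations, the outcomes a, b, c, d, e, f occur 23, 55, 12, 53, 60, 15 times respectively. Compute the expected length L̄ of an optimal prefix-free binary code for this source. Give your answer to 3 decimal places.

2.353 bits/symbol

Probabilities are the counts divided by 218.
Repeatedly combine the two least-probable nodes; the expected code length is the sum of the merged weights.
merge 6/109 + 15/218 → 27/218
merge 23/218 + 27/218 → 25/109
merge 25/109 + 53/218 → 103/218
merge 55/218 + 30/109 → 115/218
merge 103/218 + 115/218 → 1
L = 27/218 + 25/109 + 103/218 + 115/218 + 1 = 513/218 ≈ 2.353 bits/symbol.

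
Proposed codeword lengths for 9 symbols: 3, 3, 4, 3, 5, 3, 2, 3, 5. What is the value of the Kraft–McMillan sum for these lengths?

With common denominator 2^5 = 32: Σ 2^(−ℓᵢ) = 4/32 + 4/32 + 2/32 + 4/32 + 1/32 + 4/32 + 8/32 + 4/32 + 1/32 = 32/32 = 1.

1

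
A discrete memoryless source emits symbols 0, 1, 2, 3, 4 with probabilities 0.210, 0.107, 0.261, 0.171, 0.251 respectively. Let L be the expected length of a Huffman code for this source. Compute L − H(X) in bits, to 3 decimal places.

0.018 bits

Entropy H = −Σ p log₂ p ≈ 2.2599 bits.
Huffman merges: 107/1000+171/1000→139/500; 21/100+251/1000→461/1000; 261/1000+139/500→539/1000; 461/1000+539/1000→1. L = 1139/500 ≈ 2.2780.
L − H = 2.2780 − 2.2599 = 0.018 bits.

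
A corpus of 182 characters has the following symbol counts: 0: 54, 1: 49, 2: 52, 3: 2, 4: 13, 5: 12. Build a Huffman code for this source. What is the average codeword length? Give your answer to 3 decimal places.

Probabilities are the counts divided by 182.
Repeatedly combine the two least-probable nodes; the expected code length is the sum of the merged weights.
merge 1/91 + 6/91 → 1/13
merge 1/14 + 1/13 → 27/182
merge 27/182 + 7/26 → 38/91
merge 2/7 + 27/91 → 53/91
merge 38/91 + 53/91 → 1
L = 1/13 + 27/182 + 38/91 + 53/91 + 1 = 405/182 ≈ 2.225 bits/symbol.

2.225 bits/symbol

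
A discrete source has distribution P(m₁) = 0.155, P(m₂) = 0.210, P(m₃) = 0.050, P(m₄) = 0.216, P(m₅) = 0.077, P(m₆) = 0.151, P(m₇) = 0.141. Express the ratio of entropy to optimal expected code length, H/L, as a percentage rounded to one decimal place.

99.2%

Entropy H = −Σ p log₂ p ≈ 2.6785 bits.
Huffman merges: 1/20+77/1000→127/1000; 127/1000+141/1000→67/250; 151/1000+31/200→153/500; 21/100+27/125→213/500; 67/250+153/500→287/500; 213/500+287/500→1. L = 2701/1000 ≈ 2.7010.
Efficiency = H/L = 2.6785/2.7010 = 99.2%.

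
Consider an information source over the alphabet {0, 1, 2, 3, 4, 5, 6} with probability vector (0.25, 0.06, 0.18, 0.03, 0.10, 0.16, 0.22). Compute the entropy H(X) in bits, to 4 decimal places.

2.5764 bits

H = −Σ pᵢ log₂ pᵢ.
−0.25·log₂(0.25) = 0.5000
−0.06·log₂(0.06) = 0.2435
−0.18·log₂(0.18) = 0.4453
−0.03·log₂(0.03) = 0.1518
−0.10·log₂(0.10) = 0.3322
−0.16·log₂(0.16) = 0.4230
−0.22·log₂(0.22) = 0.4806
Sum ≈ 2.5764 → 2.5764 bits.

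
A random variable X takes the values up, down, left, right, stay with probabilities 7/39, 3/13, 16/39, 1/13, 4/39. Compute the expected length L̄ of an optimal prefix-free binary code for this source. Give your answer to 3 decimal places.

Repeatedly combine the two least-probable nodes; the expected code length is the sum of the merged weights.
merge 1/13 + 4/39 → 7/39
merge 7/39 + 7/39 → 14/39
merge 3/13 + 14/39 → 23/39
merge 16/39 + 23/39 → 1
L = 7/39 + 14/39 + 23/39 + 1 = 83/39 ≈ 2.128 bits/symbol.

2.128 bits/symbol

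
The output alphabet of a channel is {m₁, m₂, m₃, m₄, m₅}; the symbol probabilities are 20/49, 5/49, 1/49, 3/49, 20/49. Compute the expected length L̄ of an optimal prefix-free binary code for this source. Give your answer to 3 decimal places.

Repeatedly combine the two least-probable nodes; the expected code length is the sum of the merged weights.
merge 1/49 + 3/49 → 4/49
merge 4/49 + 5/49 → 9/49
merge 9/49 + 20/49 → 29/49
merge 20/49 + 29/49 → 1
L = 4/49 + 9/49 + 29/49 + 1 = 13/7 ≈ 1.857 bits/symbol.

1.857 bits/symbol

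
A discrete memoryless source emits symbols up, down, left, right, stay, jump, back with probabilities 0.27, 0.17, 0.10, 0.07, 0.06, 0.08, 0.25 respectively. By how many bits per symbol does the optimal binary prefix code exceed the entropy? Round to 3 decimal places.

Entropy H = −Σ p log₂ p ≈ 2.5804 bits.
Huffman merges: 3/50+7/100→13/100; 2/25+1/10→9/50; 13/100+17/100→3/10; 9/50+1/4→43/100; 27/100+3/10→57/100; 43/100+57/100→1. L = 261/100 ≈ 2.6100.
L − H = 2.6100 − 2.5804 = 0.030 bits.

0.030 bits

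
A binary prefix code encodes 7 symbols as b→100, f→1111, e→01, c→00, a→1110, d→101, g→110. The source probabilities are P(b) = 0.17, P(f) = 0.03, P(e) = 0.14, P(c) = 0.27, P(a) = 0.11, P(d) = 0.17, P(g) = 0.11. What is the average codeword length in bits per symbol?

2.73 bits/symbol

L̄ = Σ pᵢ·ℓᵢ = 0.17·3 + 0.03·4 + 0.14·2 + 0.27·2 + 0.11·4 + 0.17·3 + 0.11·3 = 2.73 bits/symbol.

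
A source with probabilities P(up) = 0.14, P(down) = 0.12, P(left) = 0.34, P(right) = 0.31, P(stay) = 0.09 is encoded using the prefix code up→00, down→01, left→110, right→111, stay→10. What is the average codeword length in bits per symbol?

L̄ = Σ pᵢ·ℓᵢ = 0.14·2 + 0.12·2 + 0.34·3 + 0.31·3 + 0.09·2 = 2.65 bits/symbol.

2.65 bits/symbol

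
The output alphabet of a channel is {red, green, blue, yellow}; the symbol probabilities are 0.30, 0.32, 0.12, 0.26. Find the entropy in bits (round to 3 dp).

1.919 bits

H = −Σ pᵢ log₂ pᵢ.
−0.30·log₂(0.30) = 0.5211
−0.32·log₂(0.32) = 0.5260
−0.12·log₂(0.12) = 0.3671
−0.26·log₂(0.26) = 0.5053
Sum ≈ 1.9195 → 1.919 bits.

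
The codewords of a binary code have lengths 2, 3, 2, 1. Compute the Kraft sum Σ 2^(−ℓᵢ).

1.125

With common denominator 2^3 = 8: Σ 2^(−ℓᵢ) = 2/8 + 1/8 + 2/8 + 4/8 = 9/8 = 1.125.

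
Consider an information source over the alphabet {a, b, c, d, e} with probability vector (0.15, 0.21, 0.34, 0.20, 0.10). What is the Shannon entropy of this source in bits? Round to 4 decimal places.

2.2091 bits

H = −Σ pᵢ log₂ pᵢ.
−0.15·log₂(0.15) = 0.4105
−0.21·log₂(0.21) = 0.4728
−0.34·log₂(0.34) = 0.5292
−0.20·log₂(0.20) = 0.4644
−0.10·log₂(0.10) = 0.3322
Sum ≈ 2.2091 → 2.2091 bits.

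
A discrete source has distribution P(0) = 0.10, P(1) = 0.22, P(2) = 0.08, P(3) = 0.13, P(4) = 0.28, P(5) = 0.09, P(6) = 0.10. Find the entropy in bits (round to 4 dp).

H = −Σ pᵢ log₂ pᵢ.
−0.10·log₂(0.10) = 0.3322
−0.22·log₂(0.22) = 0.4806
−0.08·log₂(0.08) = 0.2915
−0.13·log₂(0.13) = 0.3826
−0.28·log₂(0.28) = 0.5142
−0.09·log₂(0.09) = 0.3127
−0.10·log₂(0.10) = 0.3322
Sum ≈ 2.6460 → 2.6460 bits.

2.6460 bits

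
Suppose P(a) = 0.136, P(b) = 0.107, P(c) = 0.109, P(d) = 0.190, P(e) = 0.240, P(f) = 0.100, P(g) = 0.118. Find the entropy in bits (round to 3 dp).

H = −Σ pᵢ log₂ pᵢ.
−0.136·log₂(0.136) = 0.3915
−0.107·log₂(0.107) = 0.3450
−0.109·log₂(0.109) = 0.3485
−0.190·log₂(0.190) = 0.4552
−0.240·log₂(0.240) = 0.4941
−0.100·log₂(0.100) = 0.3322
−0.118·log₂(0.118) = 0.3638
Sum ≈ 2.7304 → 2.730 bits.

2.730 bits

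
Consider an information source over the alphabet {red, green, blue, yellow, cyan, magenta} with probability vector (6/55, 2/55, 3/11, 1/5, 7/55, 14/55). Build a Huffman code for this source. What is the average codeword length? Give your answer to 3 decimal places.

2.418 bits/symbol

Repeatedly combine the two least-probable nodes; the expected code length is the sum of the merged weights.
merge 2/55 + 6/55 → 8/55
merge 7/55 + 8/55 → 3/11
merge 1/5 + 14/55 → 5/11
merge 3/11 + 3/11 → 6/11
merge 5/11 + 6/11 → 1
L = 8/55 + 3/11 + 5/11 + 6/11 + 1 = 133/55 ≈ 2.418 bits/symbol.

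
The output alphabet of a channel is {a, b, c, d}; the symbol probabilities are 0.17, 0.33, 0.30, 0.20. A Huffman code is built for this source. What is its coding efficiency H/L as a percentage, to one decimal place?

Entropy H = −Σ p log₂ p ≈ 1.9479 bits.
Huffman merges: 17/100+1/5→37/100; 3/10+33/100→63/100; 37/100+63/100→1. L = 2 ≈ 2.0000.
Efficiency = H/L = 1.9479/2.0000 = 97.4%.

97.4%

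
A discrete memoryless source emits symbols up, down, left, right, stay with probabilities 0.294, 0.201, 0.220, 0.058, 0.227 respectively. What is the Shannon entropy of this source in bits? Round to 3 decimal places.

H = −Σ pᵢ log₂ pᵢ.
−0.294·log₂(0.294) = 0.5192
−0.201·log₂(0.201) = 0.4653
−0.220·log₂(0.220) = 0.4806
−0.058·log₂(0.058) = 0.2383
−0.227·log₂(0.227) = 0.4856
Sum ≈ 2.1889 → 2.189 bits.

2.189 bits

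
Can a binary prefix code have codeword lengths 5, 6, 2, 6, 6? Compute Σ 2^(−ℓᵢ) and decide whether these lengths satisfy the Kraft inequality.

With common denominator 2^6 = 64: Σ 2^(−ℓᵢ) = 2/64 + 1/64 + 16/64 + 1/64 + 1/64 = 21/64 = 0.328125.
Kraft's inequality requires Σ ≤ 1; here Σ = 0.328125 ≤ 1, so such a prefix code exists.

0.328125; yes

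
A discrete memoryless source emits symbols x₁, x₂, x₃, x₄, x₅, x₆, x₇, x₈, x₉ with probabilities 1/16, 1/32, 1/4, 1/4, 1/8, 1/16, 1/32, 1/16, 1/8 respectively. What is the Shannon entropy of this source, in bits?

Each probability is a power of 1/2, so log₂(1/p) is an integer.
H = Σ p·log₂(1/p) = 1/16·4 + 1/32·5 + 1/4·2 + 1/4·2 + 1/8·3 + 1/16·4 + 1/32·5 + 1/16·4 + 1/8·3 = 2.8125 bits.

2.8125 bits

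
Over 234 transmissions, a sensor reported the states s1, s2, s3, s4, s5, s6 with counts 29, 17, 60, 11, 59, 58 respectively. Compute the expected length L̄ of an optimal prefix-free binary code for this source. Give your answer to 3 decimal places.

Probabilities are the counts divided by 234.
Repeatedly combine the two least-probable nodes; the expected code length is the sum of the merged weights.
merge 11/234 + 17/234 → 14/117
merge 14/117 + 29/234 → 19/78
merge 19/78 + 29/117 → 115/234
merge 59/234 + 10/39 → 119/234
merge 115/234 + 119/234 → 1
L = 14/117 + 19/78 + 115/234 + 119/234 + 1 = 553/234 ≈ 2.363 bits/symbol.

2.363 bits/symbol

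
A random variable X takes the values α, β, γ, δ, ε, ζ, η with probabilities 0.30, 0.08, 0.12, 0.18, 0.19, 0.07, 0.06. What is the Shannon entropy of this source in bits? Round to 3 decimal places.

H = −Σ pᵢ log₂ pᵢ.
−0.30·log₂(0.30) = 0.5211
−0.08·log₂(0.08) = 0.2915
−0.12·log₂(0.12) = 0.3671
−0.18·log₂(0.18) = 0.4453
−0.19·log₂(0.19) = 0.4552
−0.07·log₂(0.07) = 0.2686
−0.06·log₂(0.06) = 0.2435
Sum ≈ 2.5923 → 2.592 bits.

2.592 bits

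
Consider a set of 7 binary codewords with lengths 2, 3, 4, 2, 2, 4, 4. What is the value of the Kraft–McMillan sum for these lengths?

With common denominator 2^4 = 16: Σ 2^(−ℓᵢ) = 4/16 + 2/16 + 1/16 + 4/16 + 4/16 + 1/16 + 1/16 = 17/16 = 1.0625.

1.0625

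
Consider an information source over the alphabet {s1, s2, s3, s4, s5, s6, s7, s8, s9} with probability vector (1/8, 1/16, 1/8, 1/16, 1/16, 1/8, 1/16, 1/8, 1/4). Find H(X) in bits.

Each probability is a power of 1/2, so log₂(1/p) is an integer.
H = Σ p·log₂(1/p) = 1/8·3 + 1/16·4 + 1/8·3 + 1/16·4 + 1/16·4 + 1/8·3 + 1/16·4 + 1/8·3 + 1/4·2 = 3 bits.

3 bits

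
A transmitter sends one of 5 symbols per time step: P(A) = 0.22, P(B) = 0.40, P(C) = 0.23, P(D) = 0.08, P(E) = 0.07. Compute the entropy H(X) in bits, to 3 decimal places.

2.057 bits

H = −Σ pᵢ log₂ pᵢ.
−0.22·log₂(0.22) = 0.4806
−0.40·log₂(0.40) = 0.5288
−0.23·log₂(0.23) = 0.4877
−0.08·log₂(0.08) = 0.2915
−0.07·log₂(0.07) = 0.2686
Sum ≈ 2.0571 → 2.057 bits.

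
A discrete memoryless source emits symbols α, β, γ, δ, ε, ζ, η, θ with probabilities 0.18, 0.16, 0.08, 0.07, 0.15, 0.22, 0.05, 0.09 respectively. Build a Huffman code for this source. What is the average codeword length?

2.89 bits/symbol

Repeatedly combine the two least-probable nodes; the expected code length is the sum of the merged weights.
merge 1/20 + 7/100 → 3/25
merge 2/25 + 9/100 → 17/100
merge 3/25 + 3/20 → 27/100
merge 4/25 + 17/100 → 33/100
merge 9/50 + 11/50 → 2/5
merge 27/100 + 33/100 → 3/5
merge 2/5 + 3/5 → 1
L = 3/25 + 17/100 + 27/100 + 33/100 + 2/5 + 3/5 + 1 = 289/100 = 2.89 bits/symbol.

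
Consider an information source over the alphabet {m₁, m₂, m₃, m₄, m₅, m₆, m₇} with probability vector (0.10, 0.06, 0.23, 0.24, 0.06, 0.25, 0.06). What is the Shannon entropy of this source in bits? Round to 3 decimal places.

H = −Σ pᵢ log₂ pᵢ.
−0.10·log₂(0.10) = 0.3322
−0.06·log₂(0.06) = 0.2435
−0.23·log₂(0.23) = 0.4877
−0.24·log₂(0.24) = 0.4941
−0.06·log₂(0.06) = 0.2435
−0.25·log₂(0.25) = 0.5000
−0.06·log₂(0.06) = 0.2435
Sum ≈ 2.5446 → 2.545 bits.

2.545 bits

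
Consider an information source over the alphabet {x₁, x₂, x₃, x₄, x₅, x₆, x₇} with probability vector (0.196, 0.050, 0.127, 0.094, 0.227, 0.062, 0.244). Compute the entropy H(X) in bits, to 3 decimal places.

2.607 bits

H = −Σ pᵢ log₂ pᵢ.
−0.196·log₂(0.196) = 0.4608
−0.050·log₂(0.050) = 0.2161
−0.127·log₂(0.127) = 0.3781
−0.094·log₂(0.094) = 0.3207
−0.227·log₂(0.227) = 0.4856
−0.062·log₂(0.062) = 0.2487
−0.244·log₂(0.244) = 0.4966
Sum ≈ 2.6065 → 2.607 bits.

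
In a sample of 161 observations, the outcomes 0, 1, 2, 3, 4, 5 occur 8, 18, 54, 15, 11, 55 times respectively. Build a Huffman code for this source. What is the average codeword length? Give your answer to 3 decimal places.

2.304 bits/symbol

Probabilities are the counts divided by 161.
Repeatedly combine the two least-probable nodes; the expected code length is the sum of the merged weights.
merge 8/161 + 11/161 → 19/161
merge 15/161 + 18/161 → 33/161
merge 19/161 + 33/161 → 52/161
merge 52/161 + 54/161 → 106/161
merge 55/161 + 106/161 → 1
L = 19/161 + 33/161 + 52/161 + 106/161 + 1 = 53/23 ≈ 2.304 bits/symbol.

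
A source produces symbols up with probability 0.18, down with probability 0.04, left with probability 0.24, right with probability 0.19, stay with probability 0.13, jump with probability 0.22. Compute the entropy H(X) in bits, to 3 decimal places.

2.444 bits

H = −Σ pᵢ log₂ pᵢ.
−0.18·log₂(0.18) = 0.4453
−0.04·log₂(0.04) = 0.1858
−0.24·log₂(0.24) = 0.4941
−0.19·log₂(0.19) = 0.4552
−0.13·log₂(0.13) = 0.3826
−0.22·log₂(0.22) = 0.4806
Sum ≈ 2.4436 → 2.444 bits.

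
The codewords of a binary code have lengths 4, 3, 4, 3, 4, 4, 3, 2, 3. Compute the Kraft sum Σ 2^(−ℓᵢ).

1

With common denominator 2^4 = 16: Σ 2^(−ℓᵢ) = 1/16 + 2/16 + 1/16 + 2/16 + 1/16 + 1/16 + 2/16 + 4/16 + 2/16 = 16/16 = 1.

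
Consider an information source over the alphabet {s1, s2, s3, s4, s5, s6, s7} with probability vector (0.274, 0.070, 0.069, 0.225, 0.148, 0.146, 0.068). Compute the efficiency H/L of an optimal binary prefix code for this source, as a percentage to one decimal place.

98.8%

Entropy H = −Σ p log₂ p ≈ 2.6076 bits.
Huffman merges: 17/250+69/1000→137/1000; 7/100+137/1000→207/1000; 73/500+37/250→147/500; 207/1000+9/40→54/125; 137/500+147/500→71/125; 54/125+71/125→1. L = 1319/500 ≈ 2.6380.
Efficiency = H/L = 2.6076/2.6380 = 98.8%.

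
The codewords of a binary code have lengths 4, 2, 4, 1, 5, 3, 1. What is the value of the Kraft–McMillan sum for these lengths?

1.53125

With common denominator 2^5 = 32: Σ 2^(−ℓᵢ) = 2/32 + 8/32 + 2/32 + 16/32 + 1/32 + 4/32 + 16/32 = 49/32 = 1.53125.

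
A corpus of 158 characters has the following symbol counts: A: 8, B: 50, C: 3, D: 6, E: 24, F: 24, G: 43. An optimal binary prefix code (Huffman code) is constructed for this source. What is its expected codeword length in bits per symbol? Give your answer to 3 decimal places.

Probabilities are the counts divided by 158.
Repeatedly combine the two least-probable nodes; the expected code length is the sum of the merged weights.
merge 3/158 + 3/79 → 9/158
merge 4/79 + 9/158 → 17/158
merge 17/158 + 12/79 → 41/158
merge 12/79 + 41/158 → 65/158
merge 43/158 + 25/79 → 93/158
merge 65/158 + 93/158 → 1
L = 9/158 + 17/158 + 41/158 + 65/158 + 93/158 + 1 = 383/158 ≈ 2.424 bits/symbol.

2.424 bits/symbol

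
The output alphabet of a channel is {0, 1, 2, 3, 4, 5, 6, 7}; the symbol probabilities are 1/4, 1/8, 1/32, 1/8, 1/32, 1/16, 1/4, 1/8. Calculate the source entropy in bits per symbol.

Each probability is a power of 1/2, so log₂(1/p) is an integer.
H = Σ p·log₂(1/p) = 1/4·2 + 1/8·3 + 1/32·5 + 1/8·3 + 1/32·5 + 1/16·4 + 1/4·2 + 1/8·3 = 2.6875 bits.

2.6875 bits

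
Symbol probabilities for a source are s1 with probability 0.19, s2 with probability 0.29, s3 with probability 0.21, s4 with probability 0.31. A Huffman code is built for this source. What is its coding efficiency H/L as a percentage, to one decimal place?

98.5%

Entropy H = −Σ p log₂ p ≈ 1.9697 bits.
Huffman merges: 19/100+21/100→2/5; 29/100+31/100→3/5; 2/5+3/5→1. L = 2 ≈ 2.0000.
Efficiency = H/L = 1.9697/2.0000 = 98.5%.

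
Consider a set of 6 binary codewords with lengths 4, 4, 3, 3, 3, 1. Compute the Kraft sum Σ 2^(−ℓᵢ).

1

With common denominator 2^4 = 16: Σ 2^(−ℓᵢ) = 1/16 + 1/16 + 2/16 + 2/16 + 2/16 + 8/16 = 16/16 = 1.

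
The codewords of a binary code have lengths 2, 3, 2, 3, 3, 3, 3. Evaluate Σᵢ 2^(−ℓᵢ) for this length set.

With common denominator 2^3 = 8: Σ 2^(−ℓᵢ) = 2/8 + 1/8 + 2/8 + 1/8 + 1/8 + 1/8 + 1/8 = 9/8 = 1.125.

1.125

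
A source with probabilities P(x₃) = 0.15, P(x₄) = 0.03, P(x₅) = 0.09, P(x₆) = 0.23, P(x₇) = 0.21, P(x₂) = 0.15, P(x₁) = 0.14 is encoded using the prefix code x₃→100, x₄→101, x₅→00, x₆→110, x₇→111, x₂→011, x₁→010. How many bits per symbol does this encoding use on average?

L̄ = Σ pᵢ·ℓᵢ = 0.15·3 + 0.03·3 + 0.09·2 + 0.23·3 + 0.21·3 + 0.15·3 + 0.14·3 = 2.91 bits/symbol.

2.91 bits/symbol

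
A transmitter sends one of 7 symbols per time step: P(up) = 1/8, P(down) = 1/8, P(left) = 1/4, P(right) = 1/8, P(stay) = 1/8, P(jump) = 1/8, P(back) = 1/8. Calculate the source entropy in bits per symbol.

Each probability is a power of 1/2, so log₂(1/p) is an integer.
H = Σ p·log₂(1/p) = 1/8·3 + 1/8·3 + 1/4·2 + 1/8·3 + 1/8·3 + 1/8·3 + 1/8·3 = 2.75 bits.

2.75 bits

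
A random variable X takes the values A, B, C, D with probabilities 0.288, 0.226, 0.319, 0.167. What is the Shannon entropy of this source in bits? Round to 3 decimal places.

H = −Σ pᵢ log₂ pᵢ.
−0.288·log₂(0.288) = 0.5172
−0.226·log₂(0.226) = 0.4849
−0.319·log₂(0.319) = 0.5258
−0.167·log₂(0.167) = 0.4312
Sum ≈ 1.9592 → 1.959 bits.

1.959 bits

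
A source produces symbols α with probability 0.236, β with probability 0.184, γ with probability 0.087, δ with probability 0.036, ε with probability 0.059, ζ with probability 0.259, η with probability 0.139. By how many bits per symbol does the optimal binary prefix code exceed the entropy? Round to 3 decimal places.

Entropy H = −Σ p log₂ p ≈ 2.5615 bits.
Huffman merges: 9/250+59/1000→19/200; 87/1000+19/200→91/500; 139/1000+91/500→321/1000; 23/125+59/250→21/50; 259/1000+321/1000→29/50; 21/50+29/50→1. L = 1299/500 ≈ 2.5980.
L − H = 2.5980 − 2.5615 = 0.036 bits.

0.036 bits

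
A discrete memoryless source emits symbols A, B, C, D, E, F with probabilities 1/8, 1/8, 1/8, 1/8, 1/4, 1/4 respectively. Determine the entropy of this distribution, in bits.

Each probability is a power of 1/2, so log₂(1/p) is an integer.
H = Σ p·log₂(1/p) = 1/8·3 + 1/8·3 + 1/8·3 + 1/8·3 + 1/4·2 + 1/4·2 = 2.5 bits.

2.5 bits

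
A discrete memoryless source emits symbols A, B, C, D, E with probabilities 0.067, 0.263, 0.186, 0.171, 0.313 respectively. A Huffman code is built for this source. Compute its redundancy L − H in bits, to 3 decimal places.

0.058 bits

Entropy H = −Σ p log₂ p ≈ 2.1796 bits.
Huffman merges: 67/1000+171/1000→119/500; 93/500+119/500→53/125; 263/1000+313/1000→72/125; 53/125+72/125→1. L = 1119/500 ≈ 2.2380.
L − H = 2.2380 − 2.1796 = 0.058 bits.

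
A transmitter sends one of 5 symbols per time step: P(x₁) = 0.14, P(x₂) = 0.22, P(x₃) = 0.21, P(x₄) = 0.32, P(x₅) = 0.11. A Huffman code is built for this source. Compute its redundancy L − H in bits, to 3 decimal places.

Entropy H = −Σ p log₂ p ≈ 2.2268 bits.
Huffman merges: 11/100+7/50→1/4; 21/100+11/50→43/100; 1/4+8/25→57/100; 43/100+57/100→1. L = 9/4 ≈ 2.2500.
L − H = 2.2500 − 2.2268 = 0.023 bits.

0.023 bits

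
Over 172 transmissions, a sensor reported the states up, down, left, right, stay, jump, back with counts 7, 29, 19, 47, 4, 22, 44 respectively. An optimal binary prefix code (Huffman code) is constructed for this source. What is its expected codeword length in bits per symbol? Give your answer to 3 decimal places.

Probabilities are the counts divided by 172.
Repeatedly combine the two least-probable nodes; the expected code length is the sum of the merged weights.
merge 1/43 + 7/172 → 11/172
merge 11/172 + 19/172 → 15/86
merge 11/86 + 29/172 → 51/172
merge 15/86 + 11/43 → 37/86
merge 47/172 + 51/172 → 49/86
merge 37/86 + 49/86 → 1
L = 11/172 + 15/86 + 51/172 + 37/86 + 49/86 + 1 = 109/43 ≈ 2.535 bits/symbol.

2.535 bits/symbol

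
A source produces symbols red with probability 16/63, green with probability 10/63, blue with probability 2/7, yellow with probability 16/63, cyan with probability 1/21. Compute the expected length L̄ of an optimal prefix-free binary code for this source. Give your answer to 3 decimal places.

Repeatedly combine the two least-probable nodes; the expected code length is the sum of the merged weights.
merge 1/21 + 10/63 → 13/63
merge 13/63 + 16/63 → 29/63
merge 16/63 + 2/7 → 34/63
merge 29/63 + 34/63 → 1
L = 13/63 + 29/63 + 34/63 + 1 = 139/63 ≈ 2.206 bits/symbol.

2.206 bits/symbol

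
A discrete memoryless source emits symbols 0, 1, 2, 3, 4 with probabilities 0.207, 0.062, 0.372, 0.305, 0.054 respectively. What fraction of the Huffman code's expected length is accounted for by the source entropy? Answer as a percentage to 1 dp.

96.7%

Entropy H = −Σ p log₂ p ≈ 1.9997 bits.
Huffman merges: 27/500+31/500→29/250; 29/250+207/1000→323/1000; 61/200+323/1000→157/250; 93/250+157/250→1. L = 2067/1000 ≈ 2.0670.
Efficiency = H/L = 1.9997/2.0670 = 96.7%.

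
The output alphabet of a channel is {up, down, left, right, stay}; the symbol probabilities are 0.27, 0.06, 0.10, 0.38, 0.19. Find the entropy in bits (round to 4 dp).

H = −Σ pᵢ log₂ pᵢ.
−0.27·log₂(0.27) = 0.5100
−0.06·log₂(0.06) = 0.2435
−0.10·log₂(0.10) = 0.3322
−0.38·log₂(0.38) = 0.5305
−0.19·log₂(0.19) = 0.4552
Sum ≈ 2.0714 → 2.0714 bits.

2.0714 bits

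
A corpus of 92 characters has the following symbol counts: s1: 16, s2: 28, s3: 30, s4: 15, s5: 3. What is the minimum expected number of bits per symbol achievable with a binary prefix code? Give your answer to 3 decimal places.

Probabilities are the counts divided by 92.
Repeatedly combine the two least-probable nodes; the expected code length is the sum of the merged weights.
merge 3/92 + 15/92 → 9/46
merge 4/23 + 9/46 → 17/46
merge 7/23 + 15/46 → 29/46
merge 17/46 + 29/46 → 1
L = 9/46 + 17/46 + 29/46 + 1 = 101/46 ≈ 2.196 bits/symbol.

2.196 bits/symbol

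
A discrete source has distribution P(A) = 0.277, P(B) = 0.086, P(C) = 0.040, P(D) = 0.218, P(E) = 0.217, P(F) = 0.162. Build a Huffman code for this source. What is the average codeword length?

Repeatedly combine the two least-probable nodes; the expected code length is the sum of the merged weights.
merge 1/25 + 43/500 → 63/500
merge 63/500 + 81/500 → 36/125
merge 217/1000 + 109/500 → 87/200
merge 277/1000 + 36/125 → 113/200
merge 87/200 + 113/200 → 1
L = 63/500 + 36/125 + 87/200 + 113/200 + 1 = 1207/500 = 2.414 bits/symbol.

2.414 bits/symbol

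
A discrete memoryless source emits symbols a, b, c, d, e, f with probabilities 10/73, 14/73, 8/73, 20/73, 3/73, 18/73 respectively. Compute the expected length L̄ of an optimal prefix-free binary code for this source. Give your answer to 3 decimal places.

Repeatedly combine the two least-probable nodes; the expected code length is the sum of the merged weights.
merge 3/73 + 8/73 → 11/73
merge 10/73 + 11/73 → 21/73
merge 14/73 + 18/73 → 32/73
merge 20/73 + 21/73 → 41/73
merge 32/73 + 41/73 → 1
L = 11/73 + 21/73 + 32/73 + 41/73 + 1 = 178/73 ≈ 2.438 bits/symbol.

2.438 bits/symbol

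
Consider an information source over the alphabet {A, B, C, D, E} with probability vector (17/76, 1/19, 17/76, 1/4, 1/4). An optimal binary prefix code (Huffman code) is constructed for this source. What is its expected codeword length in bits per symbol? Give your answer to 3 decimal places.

Repeatedly combine the two least-probable nodes; the expected code length is the sum of the merged weights.
merge 1/19 + 17/76 → 21/76
merge 17/76 + 1/4 → 9/19
merge 1/4 + 21/76 → 10/19
merge 9/19 + 10/19 → 1
L = 21/76 + 9/19 + 10/19 + 1 = 173/76 ≈ 2.276 bits/symbol.

2.276 bits/symbol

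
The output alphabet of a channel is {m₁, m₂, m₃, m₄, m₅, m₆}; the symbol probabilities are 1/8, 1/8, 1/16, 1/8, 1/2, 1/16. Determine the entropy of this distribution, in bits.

2.125 bits

Each probability is a power of 1/2, so log₂(1/p) is an integer.
H = Σ p·log₂(1/p) = 1/8·3 + 1/8·3 + 1/16·4 + 1/8·3 + 1/2·1 + 1/16·4 = 2.125 bits.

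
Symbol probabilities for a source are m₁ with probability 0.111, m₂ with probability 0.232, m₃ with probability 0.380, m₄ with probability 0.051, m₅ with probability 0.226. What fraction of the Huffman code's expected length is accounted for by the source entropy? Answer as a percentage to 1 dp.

96.0%

Entropy H = −Σ p log₂ p ≈ 2.0754 bits.
Huffman merges: 51/1000+111/1000→81/500; 81/500+113/500→97/250; 29/125+19/50→153/250; 97/250+153/250→1. L = 1081/500 ≈ 2.1620.
Efficiency = H/L = 2.0754/2.1620 = 96.0%.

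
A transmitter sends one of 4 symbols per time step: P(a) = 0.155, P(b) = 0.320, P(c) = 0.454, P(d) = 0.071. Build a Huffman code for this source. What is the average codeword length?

Repeatedly combine the two least-probable nodes; the expected code length is the sum of the merged weights.
merge 71/1000 + 31/200 → 113/500
merge 113/500 + 8/25 → 273/500
merge 227/500 + 273/500 → 1
L = 113/500 + 273/500 + 1 = 443/250 = 1.772 bits/symbol.

1.772 bits/symbol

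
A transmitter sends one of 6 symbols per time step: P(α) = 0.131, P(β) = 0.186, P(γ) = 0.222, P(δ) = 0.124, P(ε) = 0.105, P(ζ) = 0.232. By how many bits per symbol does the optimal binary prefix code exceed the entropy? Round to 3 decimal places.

0.025 bits

Entropy H = −Σ p log₂ p ≈ 2.5214 bits.
Huffman merges: 21/200+31/250→229/1000; 131/1000+93/500→317/1000; 111/500+229/1000→451/1000; 29/125+317/1000→549/1000; 451/1000+549/1000→1. L = 1273/500 ≈ 2.5460.
L − H = 2.5460 − 2.5214 = 0.025 bits.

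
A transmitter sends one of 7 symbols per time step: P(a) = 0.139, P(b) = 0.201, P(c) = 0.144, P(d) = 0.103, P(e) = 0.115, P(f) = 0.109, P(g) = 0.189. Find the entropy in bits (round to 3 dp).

2.763 bits

H = −Σ pᵢ log₂ pᵢ.
−0.139·log₂(0.139) = 0.3957
−0.201·log₂(0.201) = 0.4653
−0.144·log₂(0.144) = 0.4026
−0.103·log₂(0.103) = 0.3378
−0.115·log₂(0.115) = 0.3588
−0.109·log₂(0.109) = 0.3485
−0.189·log₂(0.189) = 0.4543
Sum ≈ 2.7630 → 2.763 bits.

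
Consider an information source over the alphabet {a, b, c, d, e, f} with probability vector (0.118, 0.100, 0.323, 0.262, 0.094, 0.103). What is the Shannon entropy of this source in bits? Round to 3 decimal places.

H = −Σ pᵢ log₂ pᵢ.
−0.118·log₂(0.118) = 0.3638
−0.100·log₂(0.100) = 0.3322
−0.323·log₂(0.323) = 0.5266
−0.262·log₂(0.262) = 0.5063
−0.094·log₂(0.094) = 0.3207
−0.103·log₂(0.103) = 0.3378
Sum ≈ 2.3873 → 2.387 bits.

2.387 bits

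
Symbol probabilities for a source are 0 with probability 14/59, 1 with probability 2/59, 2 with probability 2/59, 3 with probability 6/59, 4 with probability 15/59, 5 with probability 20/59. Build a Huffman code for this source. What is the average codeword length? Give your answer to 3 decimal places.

2.237 bits/symbol

Repeatedly combine the two least-probable nodes; the expected code length is the sum of the merged weights.
merge 2/59 + 2/59 → 4/59
merge 4/59 + 6/59 → 10/59
merge 10/59 + 14/59 → 24/59
merge 15/59 + 20/59 → 35/59
merge 24/59 + 35/59 → 1
L = 4/59 + 10/59 + 24/59 + 35/59 + 1 = 132/59 ≈ 2.237 bits/symbol.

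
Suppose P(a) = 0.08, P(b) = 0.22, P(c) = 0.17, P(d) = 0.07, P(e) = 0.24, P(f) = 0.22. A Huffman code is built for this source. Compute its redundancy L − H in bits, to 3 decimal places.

Entropy H = −Σ p log₂ p ≈ 2.4499 bits.
Huffman merges: 7/100+2/25→3/20; 3/20+17/100→8/25; 11/50+11/50→11/25; 6/25+8/25→14/25; 11/25+14/25→1. L = 247/100 ≈ 2.4700.
L − H = 2.4700 − 2.4499 = 0.020 bits.

0.020 bits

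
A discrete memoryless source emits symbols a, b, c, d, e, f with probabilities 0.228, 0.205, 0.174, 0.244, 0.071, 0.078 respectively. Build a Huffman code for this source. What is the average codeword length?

Repeatedly combine the two least-probable nodes; the expected code length is the sum of the merged weights.
merge 71/1000 + 39/500 → 149/1000
merge 149/1000 + 87/500 → 323/1000
merge 41/200 + 57/250 → 433/1000
merge 61/250 + 323/1000 → 567/1000
merge 433/1000 + 567/1000 → 1
L = 149/1000 + 323/1000 + 433/1000 + 567/1000 + 1 = 309/125 = 2.472 bits/symbol.

2.472 bits/symbol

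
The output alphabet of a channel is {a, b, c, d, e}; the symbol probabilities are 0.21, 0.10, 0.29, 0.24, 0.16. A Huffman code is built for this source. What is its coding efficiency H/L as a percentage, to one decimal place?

Entropy H = −Σ p log₂ p ≈ 2.2401 bits.
Huffman merges: 1/10+4/25→13/50; 21/100+6/25→9/20; 13/50+29/100→11/20; 9/20+11/20→1. L = 113/50 ≈ 2.2600.
Efficiency = H/L = 2.2401/2.2600 = 99.1%.

99.1%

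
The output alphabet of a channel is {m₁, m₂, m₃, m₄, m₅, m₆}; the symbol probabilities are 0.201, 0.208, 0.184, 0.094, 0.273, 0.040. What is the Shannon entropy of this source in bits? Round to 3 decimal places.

H = −Σ pᵢ log₂ pᵢ.
−0.201·log₂(0.201) = 0.4653
−0.208·log₂(0.208) = 0.4712
−0.184·log₂(0.184) = 0.4494
−0.094·log₂(0.094) = 0.3207
−0.273·log₂(0.273) = 0.5113
−0.040·log₂(0.040) = 0.1858
Sum ≈ 2.4036 → 2.404 bits.

2.404 bits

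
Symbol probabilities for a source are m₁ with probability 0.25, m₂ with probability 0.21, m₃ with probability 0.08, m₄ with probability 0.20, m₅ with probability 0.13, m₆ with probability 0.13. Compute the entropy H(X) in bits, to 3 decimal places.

2.494 bits

H = −Σ pᵢ log₂ pᵢ.
−0.25·log₂(0.25) = 0.5000
−0.21·log₂(0.21) = 0.4728
−0.08·log₂(0.08) = 0.2915
−0.20·log₂(0.20) = 0.4644
−0.13·log₂(0.13) = 0.3826
−0.13·log₂(0.13) = 0.3826
Sum ≈ 2.4940 → 2.494 bits.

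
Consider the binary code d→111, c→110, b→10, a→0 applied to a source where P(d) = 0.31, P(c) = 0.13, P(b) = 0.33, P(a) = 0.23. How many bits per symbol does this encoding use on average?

L̄ = Σ pᵢ·ℓᵢ = 0.31·3 + 0.13·3 + 0.33·2 + 0.23·1 = 2.21 bits/symbol.

2.21 bits/symbol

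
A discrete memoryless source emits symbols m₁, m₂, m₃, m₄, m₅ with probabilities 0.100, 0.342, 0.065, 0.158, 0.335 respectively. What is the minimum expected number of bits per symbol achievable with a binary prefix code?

Repeatedly combine the two least-probable nodes; the expected code length is the sum of the merged weights.
merge 13/200 + 1/10 → 33/200
merge 79/500 + 33/200 → 323/1000
merge 323/1000 + 67/200 → 329/500
merge 171/500 + 329/500 → 1
L = 33/200 + 323/1000 + 329/500 + 1 = 1073/500 = 2.146 bits/symbol.

2.146 bits/symbol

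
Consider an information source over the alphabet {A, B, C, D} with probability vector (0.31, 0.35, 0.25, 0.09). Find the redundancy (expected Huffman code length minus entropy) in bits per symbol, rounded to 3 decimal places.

Entropy H = −Σ p log₂ p ≈ 1.8665 bits.
Huffman merges: 9/100+1/4→17/50; 31/100+17/50→13/20; 7/20+13/20→1. L = 199/100 ≈ 1.9900.
L − H = 1.9900 − 1.8665 = 0.123 bits.

0.123 bits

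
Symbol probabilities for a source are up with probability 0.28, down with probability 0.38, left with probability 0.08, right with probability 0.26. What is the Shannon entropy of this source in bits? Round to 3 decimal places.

H = −Σ pᵢ log₂ pᵢ.
−0.28·log₂(0.28) = 0.5142
−0.38·log₂(0.38) = 0.5305
−0.08·log₂(0.08) = 0.2915
−0.26·log₂(0.26) = 0.5053
Sum ≈ 1.8415 → 1.841 bits.

1.841 bits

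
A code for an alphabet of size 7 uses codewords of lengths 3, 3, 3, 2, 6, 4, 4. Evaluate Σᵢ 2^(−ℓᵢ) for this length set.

0.765625

With common denominator 2^6 = 64: Σ 2^(−ℓᵢ) = 8/64 + 8/64 + 8/64 + 16/64 + 1/64 + 4/64 + 4/64 = 49/64 = 0.765625.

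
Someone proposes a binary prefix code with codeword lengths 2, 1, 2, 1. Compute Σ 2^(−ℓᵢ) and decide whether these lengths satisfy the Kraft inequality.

With common denominator 2^2 = 4: Σ 2^(−ℓᵢ) = 1/4 + 2/4 + 1/4 + 2/4 = 6/4 = 1.5.
Kraft's inequality requires Σ ≤ 1; here Σ = 1.5 > 1, so no such prefix code exists.

1.5; no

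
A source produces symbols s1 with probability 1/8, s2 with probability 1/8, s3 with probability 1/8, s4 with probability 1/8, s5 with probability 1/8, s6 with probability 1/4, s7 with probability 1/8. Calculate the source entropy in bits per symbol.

2.75 bits

Each probability is a power of 1/2, so log₂(1/p) is an integer.
H = Σ p·log₂(1/p) = 1/8·3 + 1/8·3 + 1/8·3 + 1/8·3 + 1/8·3 + 1/4·2 + 1/8·3 = 2.75 bits.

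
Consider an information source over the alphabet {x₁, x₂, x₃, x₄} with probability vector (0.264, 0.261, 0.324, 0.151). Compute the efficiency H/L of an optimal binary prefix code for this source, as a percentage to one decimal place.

97.6%

Entropy H = −Σ p log₂ p ≈ 1.9517 bits.
Huffman merges: 151/1000+261/1000→103/250; 33/125+81/250→147/250; 103/250+147/250→1. L = 2 ≈ 2.0000.
Efficiency = H/L = 1.9517/2.0000 = 97.6%.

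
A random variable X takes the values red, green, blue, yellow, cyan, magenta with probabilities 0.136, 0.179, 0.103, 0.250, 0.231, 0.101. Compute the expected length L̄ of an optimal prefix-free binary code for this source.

2.519 bits/symbol

Repeatedly combine the two least-probable nodes; the expected code length is the sum of the merged weights.
merge 101/1000 + 103/1000 → 51/250
merge 17/125 + 179/1000 → 63/200
merge 51/250 + 231/1000 → 87/200
merge 1/4 + 63/200 → 113/200
merge 87/200 + 113/200 → 1
L = 51/250 + 63/200 + 87/200 + 113/200 + 1 = 2519/1000 = 2.519 bits/symbol.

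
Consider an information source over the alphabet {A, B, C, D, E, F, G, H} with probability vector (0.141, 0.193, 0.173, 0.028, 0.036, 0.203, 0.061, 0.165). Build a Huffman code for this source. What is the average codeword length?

2.793 bits/symbol

Repeatedly combine the two least-probable nodes; the expected code length is the sum of the merged weights.
merge 7/250 + 9/250 → 8/125
merge 61/1000 + 8/125 → 1/8
merge 1/8 + 141/1000 → 133/500
merge 33/200 + 173/1000 → 169/500
merge 193/1000 + 203/1000 → 99/250
merge 133/500 + 169/500 → 151/250
merge 99/250 + 151/250 → 1
L = 8/125 + 1/8 + 133/500 + 169/500 + 99/250 + 151/250 + 1 = 2793/1000 = 2.793 bits/symbol.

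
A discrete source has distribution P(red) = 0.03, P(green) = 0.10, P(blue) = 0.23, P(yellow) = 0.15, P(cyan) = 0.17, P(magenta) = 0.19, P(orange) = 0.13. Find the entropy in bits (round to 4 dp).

H = −Σ pᵢ log₂ pᵢ.
−0.03·log₂(0.03) = 0.1518
−0.10·log₂(0.10) = 0.3322
−0.23·log₂(0.23) = 0.4877
−0.15·log₂(0.15) = 0.4105
−0.17·log₂(0.17) = 0.4346
−0.19·log₂(0.19) = 0.4552
−0.13·log₂(0.13) = 0.3826
Sum ≈ 2.6546 → 2.6546 bits.

2.6546 bits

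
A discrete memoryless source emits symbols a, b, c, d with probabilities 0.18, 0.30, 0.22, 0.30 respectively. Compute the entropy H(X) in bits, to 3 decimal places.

H = −Σ pᵢ log₂ pᵢ.
−0.18·log₂(0.18) = 0.4453
−0.30·log₂(0.30) = 0.5211
−0.22·log₂(0.22) = 0.4806
−0.30·log₂(0.30) = 0.5211
Sum ≈ 1.9681 → 1.968 bits.

1.968 bits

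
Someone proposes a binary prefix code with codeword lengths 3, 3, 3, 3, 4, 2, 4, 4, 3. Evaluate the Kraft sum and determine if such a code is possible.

With common denominator 2^4 = 16: Σ 2^(−ℓᵢ) = 2/16 + 2/16 + 2/16 + 2/16 + 1/16 + 4/16 + 1/16 + 1/16 + 2/16 = 17/16 = 1.0625.
Kraft's inequality requires Σ ≤ 1; here Σ = 1.0625 > 1, so no such prefix code exists.

1.0625; no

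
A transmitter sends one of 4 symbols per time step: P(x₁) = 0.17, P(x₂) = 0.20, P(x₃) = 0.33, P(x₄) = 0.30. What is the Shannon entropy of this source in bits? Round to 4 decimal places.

H = −Σ pᵢ log₂ pᵢ.
−0.17·log₂(0.17) = 0.4346
−0.20·log₂(0.20) = 0.4644
−0.33·log₂(0.33) = 0.5278
−0.30·log₂(0.30) = 0.5211
Sum ≈ 1.9479 → 1.9479 bits.

1.9479 bits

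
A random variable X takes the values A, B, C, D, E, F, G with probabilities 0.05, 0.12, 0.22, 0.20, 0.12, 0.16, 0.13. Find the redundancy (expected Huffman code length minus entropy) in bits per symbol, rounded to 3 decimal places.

Entropy H = −Σ p log₂ p ≈ 2.7009 bits.
Huffman merges: 1/20+3/25→17/100; 3/25+13/100→1/4; 4/25+17/100→33/100; 1/5+11/50→21/50; 1/4+33/100→29/50; 21/50+29/50→1. L = 11/4 ≈ 2.7500.
L − H = 2.7500 − 2.7009 = 0.049 bits.

0.049 bits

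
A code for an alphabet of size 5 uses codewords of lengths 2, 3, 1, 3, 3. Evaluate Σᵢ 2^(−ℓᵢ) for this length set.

1.125

With common denominator 2^3 = 8: Σ 2^(−ℓᵢ) = 2/8 + 1/8 + 4/8 + 1/8 + 1/8 = 9/8 = 1.125.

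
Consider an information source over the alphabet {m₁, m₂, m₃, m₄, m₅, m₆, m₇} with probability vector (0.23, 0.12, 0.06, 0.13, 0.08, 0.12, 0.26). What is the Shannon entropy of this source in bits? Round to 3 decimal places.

H = −Σ pᵢ log₂ pᵢ.
−0.23·log₂(0.23) = 0.4877
−0.12·log₂(0.12) = 0.3671
−0.06·log₂(0.06) = 0.2435
−0.13·log₂(0.13) = 0.3826
−0.08·log₂(0.08) = 0.2915
−0.12·log₂(0.12) = 0.3671
−0.26·log₂(0.26) = 0.5053
Sum ≈ 2.6448 → 2.645 bits.

2.645 bits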